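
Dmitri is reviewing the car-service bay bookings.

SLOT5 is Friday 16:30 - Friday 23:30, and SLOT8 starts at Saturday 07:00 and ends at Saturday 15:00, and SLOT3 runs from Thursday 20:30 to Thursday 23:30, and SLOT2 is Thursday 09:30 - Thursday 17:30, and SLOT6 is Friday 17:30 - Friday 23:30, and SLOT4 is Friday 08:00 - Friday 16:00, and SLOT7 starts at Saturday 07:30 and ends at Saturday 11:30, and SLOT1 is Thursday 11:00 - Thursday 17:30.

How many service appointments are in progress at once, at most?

2

Sort all start/end points and keep a running count:
Thursday 09:30 start SLOT2 → 1
Thursday 11:00 start SLOT1 → 2
Thursday 17:30 end SLOT1 → 1
Thursday 17:30 end SLOT2 → 0
Thursday 20:30 start SLOT3 → 1
Thursday 23:30 end SLOT3 → 0
Friday 08:00 start SLOT4 → 1
Friday 16:00 end SLOT4 → 0
Friday 16:30 start SLOT5 → 1
Friday 17:30 start SLOT6 → 2
Friday 23:30 end SLOT5 → 1
Friday 23:30 end SLOT6 → 0
Saturday 07:00 start SLOT8 → 1
Saturday 07:30 start SLOT7 → 2
Saturday 11:30 end SLOT7 → 1
Saturday 15:00 end SLOT8 → 0
Peak is 2, at Thursday 11:00 (SLOT1, SLOT2).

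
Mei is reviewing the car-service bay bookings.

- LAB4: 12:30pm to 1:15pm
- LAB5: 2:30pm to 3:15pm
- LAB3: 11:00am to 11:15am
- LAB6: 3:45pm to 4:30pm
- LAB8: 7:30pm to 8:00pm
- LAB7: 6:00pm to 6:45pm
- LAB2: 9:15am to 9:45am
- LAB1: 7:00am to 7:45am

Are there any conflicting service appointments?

Two intervals overlap when each starts before the other ends.
Sorted by start: LAB1, LAB2, LAB3, LAB4, LAB5, LAB6, LAB7, LAB8.
LAB2 starts after LAB1 ends, so LAB1 has no further overlaps.
LAB3 starts after LAB2 ends, so LAB2 has no further overlaps.
LAB4 starts after LAB3 ends, so LAB3 has no further overlaps.
LAB5 starts after LAB4 ends, so LAB4 has no further overlaps.
LAB6 starts after LAB5 ends, so LAB5 has no further overlaps.
LAB7 starts after LAB6 ends, so LAB6 has no further overlaps.
LAB8 starts after LAB7 ends.
Every pair is clear; the schedule has no overlaps.

No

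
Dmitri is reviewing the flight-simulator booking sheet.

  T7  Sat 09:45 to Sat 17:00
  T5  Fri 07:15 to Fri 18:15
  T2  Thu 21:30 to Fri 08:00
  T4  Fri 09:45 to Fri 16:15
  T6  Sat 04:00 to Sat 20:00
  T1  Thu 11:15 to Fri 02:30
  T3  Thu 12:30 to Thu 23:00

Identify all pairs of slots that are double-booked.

T1 & T2, T1 & T3, T2 & T3, T2 & T5, T4 & T5, T6 & T7

Sorted by start: T1, T3, T2, T5, T4, T6, T7.
T3 starts before T1 ends → T1 and T3 overlap.
T2 starts before T1 ends → T1 and T2 overlap.
T5 starts after T1 ends, so T1 has no further overlaps.
T2 starts before T3 ends → T3 and T2 overlap.
T5 starts after T3 ends, so T3 has no further overlaps.
T5 starts before T2 ends → T2 and T5 overlap.
T4 starts after T2 ends, so T2 has no further overlaps.
T4 starts before T5 ends → T5 and T4 overlap.
T6 starts after T5 ends, so T5 has no further overlaps.
T6 starts after T4 ends, so T4 has no further overlaps.
T7 starts before T6 ends → T6 and T7 overlap.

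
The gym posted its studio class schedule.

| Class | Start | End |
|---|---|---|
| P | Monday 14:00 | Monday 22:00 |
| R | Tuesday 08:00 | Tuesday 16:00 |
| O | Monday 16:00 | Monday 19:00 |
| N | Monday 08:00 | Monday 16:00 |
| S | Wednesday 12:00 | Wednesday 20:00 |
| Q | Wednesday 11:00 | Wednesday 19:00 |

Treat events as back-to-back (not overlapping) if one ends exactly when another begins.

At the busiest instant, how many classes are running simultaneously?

Sort all start/end points and keep a running count:
Monday 08:00 start N → 1
Monday 14:00 start P → 2
Monday 16:00 end N → 1
Monday 16:00 start O → 2
Monday 19:00 end O → 1
Monday 22:00 end P → 0
Tuesday 08:00 start R → 1
Tuesday 16:00 end R → 0
Wednesday 11:00 start Q → 1
Wednesday 12:00 start S → 2
Wednesday 19:00 end Q → 1
Wednesday 20:00 end S → 0
Peak is 2, at Monday 14:00 (N, P).

2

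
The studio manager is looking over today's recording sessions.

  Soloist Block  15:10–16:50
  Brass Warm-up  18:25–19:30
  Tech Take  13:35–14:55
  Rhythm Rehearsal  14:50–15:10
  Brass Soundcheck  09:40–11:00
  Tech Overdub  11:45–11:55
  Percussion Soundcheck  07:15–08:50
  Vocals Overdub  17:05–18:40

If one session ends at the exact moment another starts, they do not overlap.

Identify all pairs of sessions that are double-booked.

Brass Warm-up & Vocals Overdub, Rhythm Rehearsal & Tech Take

Check each pair: they overlap iff neither finishes before the other starts.
Sorted by start: Percussion Soundcheck, Brass Soundcheck, Tech Overdub, Tech Take, Rhythm Rehearsal, Soloist Block, Vocals Overdub, Brass Warm-up.
Brass Soundcheck starts after Percussion Soundcheck ends; Percussion Soundcheck is clear from here.
Tech Overdub starts after Brass Soundcheck ends; Brass Soundcheck is clear from here.
Tech Take starts after Tech Overdub ends; Tech Overdub is clear from here.
Rhythm Rehearsal starts before Tech Take ends → Tech Take and Rhythm Rehearsal overlap.
Soloist Block starts after Tech Take ends; Tech Take is clear from here.
Soloist Block starts exactly when Rhythm Rehearsal ends (back-to-back, no overlap); Rhythm Rehearsal is clear from here.
Vocals Overdub starts after Soloist Block ends; Soloist Block is clear from here.
Brass Warm-up starts before Vocals Overdub ends → Vocals Overdub and Brass Warm-up overlap.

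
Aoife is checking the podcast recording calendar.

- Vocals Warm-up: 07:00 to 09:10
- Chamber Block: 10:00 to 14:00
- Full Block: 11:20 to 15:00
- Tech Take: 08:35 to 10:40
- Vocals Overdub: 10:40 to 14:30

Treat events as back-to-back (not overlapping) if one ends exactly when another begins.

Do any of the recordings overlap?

Two intervals overlap when each starts before the other ends.
Sorted by start: Vocals Warm-up, Tech Take, Chamber Block, Vocals Overdub, Full Block.
Tech Take starts before Vocals Warm-up ends → Vocals Warm-up and Tech Take overlap.
That's a conflict, so the schedule is not conflict-free.

Yes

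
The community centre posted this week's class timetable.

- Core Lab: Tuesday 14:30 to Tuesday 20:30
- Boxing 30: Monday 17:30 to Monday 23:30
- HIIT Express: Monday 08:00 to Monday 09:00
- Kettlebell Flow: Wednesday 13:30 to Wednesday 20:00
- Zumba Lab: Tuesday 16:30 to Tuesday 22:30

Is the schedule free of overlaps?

Sorted by start: HIIT Express, Boxing 30, Core Lab, Zumba Lab, Kettlebell Flow.
Boxing 30 starts after HIIT Express ends, so nothing later overlaps HIIT Express either.
Core Lab starts after Boxing 30 ends, so nothing later overlaps Boxing 30 either.
Zumba Lab starts before Core Lab ends → Core Lab and Zumba Lab overlap.
That's a conflict, so the schedule is not conflict-free.

No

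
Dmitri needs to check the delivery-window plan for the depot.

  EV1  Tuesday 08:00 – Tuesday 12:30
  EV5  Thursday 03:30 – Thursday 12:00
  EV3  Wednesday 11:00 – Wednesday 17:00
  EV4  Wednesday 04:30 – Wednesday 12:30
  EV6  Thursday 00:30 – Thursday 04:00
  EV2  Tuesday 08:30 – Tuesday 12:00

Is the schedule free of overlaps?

Sorted by start: EV1, EV2, EV4, EV3, EV6, EV5.
EV2 starts before EV1 ends → EV1 and EV2 overlap.
That's a conflict, so the schedule is not conflict-free.

No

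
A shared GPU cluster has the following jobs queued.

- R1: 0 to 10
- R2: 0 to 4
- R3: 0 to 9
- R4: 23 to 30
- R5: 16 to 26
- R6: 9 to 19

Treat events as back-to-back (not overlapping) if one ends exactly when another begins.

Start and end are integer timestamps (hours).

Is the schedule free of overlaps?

No

Two intervals overlap when each starts before the other ends.
Sorted by start: R1, R2, R3, R6, R5, R4.
R2 starts before R1 ends → R1 and R2 overlap.
That's a conflict, so the schedule is not conflict-free.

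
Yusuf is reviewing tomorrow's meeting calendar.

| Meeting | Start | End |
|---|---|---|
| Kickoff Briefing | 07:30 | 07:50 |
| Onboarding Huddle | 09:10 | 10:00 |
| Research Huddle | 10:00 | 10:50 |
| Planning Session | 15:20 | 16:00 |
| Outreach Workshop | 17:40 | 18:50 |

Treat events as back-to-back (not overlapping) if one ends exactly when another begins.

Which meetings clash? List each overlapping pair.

no conflicts

Sorted by start: Kickoff Briefing, Onboarding Huddle, Research Huddle, Planning Session, Outreach Workshop.
Onboarding Huddle starts after Kickoff Briefing ends — done with Kickoff Briefing.
Research Huddle starts exactly when Onboarding Huddle ends (back-to-back, no overlap) — done with Onboarding Huddle.
Planning Session starts after Research Huddle ends — done with Research Huddle.
Outreach Workshop starts after Planning Session ends.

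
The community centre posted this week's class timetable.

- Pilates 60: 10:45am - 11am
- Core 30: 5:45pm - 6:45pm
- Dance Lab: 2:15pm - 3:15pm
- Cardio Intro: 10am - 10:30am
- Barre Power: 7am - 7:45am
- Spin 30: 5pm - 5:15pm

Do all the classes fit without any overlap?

Yes

Sorted by start: Barre Power, Cardio Intro, Pilates 60, Dance Lab, Spin 30, Core 30.
Cardio Intro starts after Barre Power ends, so Barre Power has no further overlaps.
Pilates 60 starts after Cardio Intro ends, so Cardio Intro has no further overlaps.
Dance Lab starts after Pilates 60 ends, so Pilates 60 has no further overlaps.
Spin 30 starts after Dance Lab ends, so Dance Lab has no further overlaps.
Core 30 starts after Spin 30 ends.
Every pair is clear; the schedule has no overlaps.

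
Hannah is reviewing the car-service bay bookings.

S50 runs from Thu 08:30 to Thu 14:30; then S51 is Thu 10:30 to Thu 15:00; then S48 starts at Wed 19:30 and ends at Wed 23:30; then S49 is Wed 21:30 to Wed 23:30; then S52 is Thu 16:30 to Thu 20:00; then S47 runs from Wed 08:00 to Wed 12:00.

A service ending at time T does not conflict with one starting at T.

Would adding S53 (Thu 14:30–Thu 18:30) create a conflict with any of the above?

S47: ends Wed 12:00 at or before S53 starts Thu 14:30 → clear.
S48: ends Wed 23:30 at or before S53 starts Thu 14:30 → clear.
S49: ends Wed 23:30 at or before S53 starts Thu 14:30 → clear.
S50: ends Thu 14:30 at or before S53 starts Thu 14:30 → clear.
S51: starts Thu 10:30 before S53 ends Thu 18:30, and ends Thu 15:00 after S53 starts Thu 14:30 → overlap.
S52: starts Thu 16:30 before S53 ends Thu 18:30, and ends Thu 20:00 after S53 starts Thu 14:30 → overlap.
S53 overlaps S51, S52.

Yes — it overlaps S51, S52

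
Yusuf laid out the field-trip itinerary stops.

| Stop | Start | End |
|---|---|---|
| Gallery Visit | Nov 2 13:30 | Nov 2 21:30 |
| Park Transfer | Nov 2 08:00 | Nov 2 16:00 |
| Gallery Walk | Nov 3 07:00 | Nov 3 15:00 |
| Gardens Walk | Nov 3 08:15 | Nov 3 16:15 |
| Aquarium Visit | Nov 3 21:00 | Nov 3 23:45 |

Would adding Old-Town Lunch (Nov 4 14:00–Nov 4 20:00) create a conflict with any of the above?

Park Transfer: ends Nov 2 16:00 at or before Old-Town Lunch starts Nov 4 14:00 → clear.
Gallery Visit: ends Nov 2 21:30 at or before Old-Town Lunch starts Nov 4 14:00 → clear.
Gallery Walk: ends Nov 3 15:00 at or before Old-Town Lunch starts Nov 4 14:00 → clear.
Gardens Walk: ends Nov 3 16:15 at or before Old-Town Lunch starts Nov 4 14:00 → clear.
Aquarium Visit: ends Nov 3 23:45 at or before Old-Town Lunch starts Nov 4 14:00 → clear.

No — it doesn't clash with anything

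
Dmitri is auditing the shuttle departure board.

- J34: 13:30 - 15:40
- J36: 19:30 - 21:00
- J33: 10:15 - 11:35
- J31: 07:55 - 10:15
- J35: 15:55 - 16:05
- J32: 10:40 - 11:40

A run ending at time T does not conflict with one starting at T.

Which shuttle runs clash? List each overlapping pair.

Sorted by start: J31, J33, J32, J34, J35, J36.
J33 starts exactly when J31 ends (back-to-back, no overlap), so nothing later overlaps J31 either.
J32 starts before J33 ends → J33 and J32 overlap.
J34 starts after J33 ends, so nothing later overlaps J33 either.
J34 starts after J32 ends, so nothing later overlaps J32 either.
J35 starts after J34 ends, so nothing later overlaps J34 either.
J36 starts after J35 ends.

J32 & J33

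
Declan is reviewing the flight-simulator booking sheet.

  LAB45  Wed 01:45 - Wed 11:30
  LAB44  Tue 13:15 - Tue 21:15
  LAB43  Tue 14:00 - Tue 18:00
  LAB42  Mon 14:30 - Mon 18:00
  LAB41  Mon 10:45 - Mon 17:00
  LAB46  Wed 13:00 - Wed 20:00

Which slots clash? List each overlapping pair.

LAB41 & LAB42, LAB43 & LAB44

Sorted by start: LAB41, LAB42, LAB44, LAB43, LAB45, LAB46.
LAB42 starts before LAB41 ends → LAB41 and LAB42 overlap.
LAB44 starts after LAB41 ends, so LAB41 has no further overlaps.
LAB44 starts after LAB42 ends, so LAB42 has no further overlaps.
LAB43 starts before LAB44 ends → LAB44 and LAB43 overlap.
LAB45 starts after LAB44 ends, so LAB44 has no further overlaps.
LAB45 starts after LAB43 ends, so LAB43 has no further overlaps.
LAB46 starts after LAB45 ends.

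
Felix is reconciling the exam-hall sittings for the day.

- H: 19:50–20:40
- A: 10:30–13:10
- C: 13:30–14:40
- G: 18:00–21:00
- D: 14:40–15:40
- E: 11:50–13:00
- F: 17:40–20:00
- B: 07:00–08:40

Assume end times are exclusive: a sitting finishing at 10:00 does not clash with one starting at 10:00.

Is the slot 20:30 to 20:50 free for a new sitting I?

No — it overlaps G, H

B: ends 08:40 at or before I starts 20:30 → clear.
A: ends 13:10 at or before I starts 20:30 → clear.
E: ends 13:00 at or before I starts 20:30 → clear.
C: ends 14:40 at or before I starts 20:30 → clear.
D: ends 15:40 at or before I starts 20:30 → clear.
F: ends 20:00 at or before I starts 20:30 → clear.
G: starts 18:00 before I ends 20:50, and ends 21:00 after I starts 20:30 → overlap.
H: starts 19:50 before I ends 20:50, and ends 20:40 after I starts 20:30 → overlap.
I overlaps G, H.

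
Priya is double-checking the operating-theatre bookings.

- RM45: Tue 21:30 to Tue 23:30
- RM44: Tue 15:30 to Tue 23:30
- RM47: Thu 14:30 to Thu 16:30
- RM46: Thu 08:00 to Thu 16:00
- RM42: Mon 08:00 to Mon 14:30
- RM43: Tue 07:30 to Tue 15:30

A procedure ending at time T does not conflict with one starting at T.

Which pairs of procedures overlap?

Sorted by start: RM42, RM43, RM44, RM45, RM46, RM47.
RM43 starts after RM42 ends, so RM42 has no further overlaps.
RM44 starts exactly when RM43 ends (back-to-back, no overlap), so RM43 has no further overlaps.
RM45 starts before RM44 ends → RM44 and RM45 overlap.
RM46 starts after RM44 ends, so RM44 has no further overlaps.
RM46 starts after RM45 ends, so RM45 has no further overlaps.
RM47 starts before RM46 ends → RM46 and RM47 overlap.

RM44 & RM45, RM46 & RM47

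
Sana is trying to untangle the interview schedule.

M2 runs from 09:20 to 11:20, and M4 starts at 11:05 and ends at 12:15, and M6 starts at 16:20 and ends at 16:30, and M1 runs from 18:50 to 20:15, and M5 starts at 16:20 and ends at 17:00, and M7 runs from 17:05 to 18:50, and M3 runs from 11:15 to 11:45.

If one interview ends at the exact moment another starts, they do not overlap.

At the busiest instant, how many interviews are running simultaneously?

3

Sort all start/end points and keep a running count:
09:20 start M2 → 1
11:05 start M4 → 2
11:15 start M3 → 3
11:20 end M2 → 2
11:45 end M3 → 1
12:15 end M4 → 0
16:20 start M5 → 1
16:20 start M6 → 2
16:30 end M6 → 1
17:00 end M5 → 0
17:05 start M7 → 1
18:50 end M7 → 0
18:50 start M1 → 1
20:15 end M1 → 0
Peak is 3, at 11:15 (M2, M3, M4).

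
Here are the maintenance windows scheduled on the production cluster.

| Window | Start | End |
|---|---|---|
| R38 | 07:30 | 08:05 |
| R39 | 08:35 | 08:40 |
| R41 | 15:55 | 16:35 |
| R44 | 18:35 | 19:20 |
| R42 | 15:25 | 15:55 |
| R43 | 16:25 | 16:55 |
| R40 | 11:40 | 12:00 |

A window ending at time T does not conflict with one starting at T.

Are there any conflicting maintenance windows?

Sorted by start: R38, R39, R40, R42, R41, R43, R44.
R39 starts after R38 ends, so nothing later overlaps R38 either.
R40 starts after R39 ends, so nothing later overlaps R39 either.
R42 starts after R40 ends, so nothing later overlaps R40 either.
R41 starts exactly when R42 ends (back-to-back, no overlap), so nothing later overlaps R42 either.
R43 starts before R41 ends → R41 and R43 overlap.
That's a conflict, so the schedule is not conflict-free.

Yes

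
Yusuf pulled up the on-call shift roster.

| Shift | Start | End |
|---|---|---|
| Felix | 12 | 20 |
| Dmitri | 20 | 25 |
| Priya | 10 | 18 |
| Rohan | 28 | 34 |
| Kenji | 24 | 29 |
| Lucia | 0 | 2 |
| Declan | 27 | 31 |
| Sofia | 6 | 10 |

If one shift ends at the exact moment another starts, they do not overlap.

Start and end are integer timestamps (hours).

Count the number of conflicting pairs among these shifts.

Sorted by start: Lucia, Sofia, Priya, Felix, Dmitri, Kenji, Declan, Rohan.
Sofia starts after Lucia ends — done with Lucia.
Priya starts exactly when Sofia ends (back-to-back, no overlap) — done with Sofia.
Felix starts before Priya ends → Priya and Felix overlap.
Dmitri starts after Priya ends — done with Priya.
Dmitri starts exactly when Felix ends (back-to-back, no overlap) — done with Felix.
Kenji starts before Dmitri ends → Dmitri and Kenji overlap.
Declan starts after Dmitri ends — done with Dmitri.
Declan starts before Kenji ends → Kenji and Declan overlap.
Rohan starts before Kenji ends → Kenji and Rohan overlap.
Rohan starts before Declan ends → Declan and Rohan overlap.
Overlapping pairs: Declan & Kenji, Declan & Rohan, Dmitri & Kenji, Felix & Priya, Kenji & Rohan — 5 in total.

5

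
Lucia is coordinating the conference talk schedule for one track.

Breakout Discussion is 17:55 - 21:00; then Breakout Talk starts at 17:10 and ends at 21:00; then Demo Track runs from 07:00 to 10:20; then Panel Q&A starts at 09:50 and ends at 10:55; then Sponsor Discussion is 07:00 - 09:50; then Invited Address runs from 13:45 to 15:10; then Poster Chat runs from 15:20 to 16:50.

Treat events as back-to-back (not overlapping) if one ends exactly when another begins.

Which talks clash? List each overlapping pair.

Breakout Discussion & Breakout Talk, Demo Track & Panel Q&A, Demo Track & Sponsor Discussion

Sorted by start: Sponsor Discussion, Demo Track, Panel Q&A, Invited Address, Poster Chat, Breakout Talk, Breakout Discussion.
Demo Track starts before Sponsor Discussion ends → Sponsor Discussion and Demo Track overlap.
Panel Q&A starts exactly when Sponsor Discussion ends (back-to-back, no overlap), so Sponsor Discussion has no further overlaps.
Panel Q&A starts before Demo Track ends → Demo Track and Panel Q&A overlap.
Invited Address starts after Demo Track ends, so Demo Track has no further overlaps.
Invited Address starts after Panel Q&A ends, so Panel Q&A has no further overlaps.
Poster Chat starts after Invited Address ends, so Invited Address has no further overlaps.
Breakout Talk starts after Poster Chat ends, so Poster Chat has no further overlaps.
Breakout Discussion starts before Breakout Talk ends → Breakout Talk and Breakout Discussion overlap.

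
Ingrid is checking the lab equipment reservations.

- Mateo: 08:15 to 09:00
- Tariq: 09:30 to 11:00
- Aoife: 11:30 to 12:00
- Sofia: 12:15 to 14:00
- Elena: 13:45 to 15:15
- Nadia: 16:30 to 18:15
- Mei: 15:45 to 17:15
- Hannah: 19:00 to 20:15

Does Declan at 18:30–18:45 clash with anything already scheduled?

No — it doesn't clash with anything

Mateo: ends 09:00 at or before Declan starts 18:30 → clear.
Tariq: ends 11:00 at or before Declan starts 18:30 → clear.
Aoife: ends 12:00 at or before Declan starts 18:30 → clear.
Sofia: ends 14:00 at or before Declan starts 18:30 → clear.
Elena: ends 15:15 at or before Declan starts 18:30 → clear.
Mei: ends 17:15 at or before Declan starts 18:30 → clear.
Nadia: ends 18:15 at or before Declan starts 18:30 → clear.
Hannah: starts 19:00 at or after Declan ends 18:45 → clear.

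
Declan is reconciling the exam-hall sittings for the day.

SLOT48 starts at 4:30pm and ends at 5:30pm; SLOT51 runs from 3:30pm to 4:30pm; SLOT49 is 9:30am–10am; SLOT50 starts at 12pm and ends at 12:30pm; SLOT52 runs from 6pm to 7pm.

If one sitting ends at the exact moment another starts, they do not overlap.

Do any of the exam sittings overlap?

No

Check each pair: they overlap iff neither finishes before the other starts.
Sorted by start: SLOT49, SLOT50, SLOT51, SLOT48, SLOT52.
SLOT50 starts after SLOT49 ends, so nothing later overlaps SLOT49 either.
SLOT51 starts after SLOT50 ends, so nothing later overlaps SLOT50 either.
SLOT48 starts exactly when SLOT51 ends (back-to-back, no overlap), so nothing later overlaps SLOT51 either.
SLOT52 starts after SLOT48 ends.
Every pair is clear; the schedule has no overlaps.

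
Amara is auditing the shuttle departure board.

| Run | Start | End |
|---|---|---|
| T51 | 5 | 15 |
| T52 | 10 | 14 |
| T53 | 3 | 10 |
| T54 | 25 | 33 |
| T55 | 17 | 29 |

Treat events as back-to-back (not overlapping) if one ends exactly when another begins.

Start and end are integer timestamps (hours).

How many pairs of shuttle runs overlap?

Two intervals overlap when each starts before the other ends.
Sorted by start: T53, T51, T52, T55, T54.
T51 starts before T53 ends → T53 and T51 overlap.
T52 starts exactly when T53 ends (back-to-back, no overlap), so nothing later overlaps T53 either.
T52 starts before T51 ends → T51 and T52 overlap.
T55 starts after T51 ends, so nothing later overlaps T51 either.
T55 starts after T52 ends, so nothing later overlaps T52 either.
T54 starts before T55 ends → T55 and T54 overlap.
Overlapping pairs: T51 & T52, T51 & T53, T54 & T55 — 3 in total.

3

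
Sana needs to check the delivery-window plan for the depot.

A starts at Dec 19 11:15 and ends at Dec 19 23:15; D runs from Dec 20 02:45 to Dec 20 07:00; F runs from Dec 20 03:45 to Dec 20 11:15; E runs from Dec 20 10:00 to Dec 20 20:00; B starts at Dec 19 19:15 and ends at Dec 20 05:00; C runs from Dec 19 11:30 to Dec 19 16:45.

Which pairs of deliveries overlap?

A & B, A & C, B & D, B & F, D & F, E & F

Check each pair: they overlap iff neither finishes before the other starts.
Sorted by start: A, C, B, D, F, E.
C starts before A ends → A and C overlap.
B starts before A ends → A and B overlap.
D starts after A ends, so A has no further overlaps.
B starts after C ends, so C has no further overlaps.
D starts before B ends → B and D overlap.
F starts before B ends → B and F overlap.
E starts after B ends.
F starts before D ends → D and F overlap.
E starts after D ends.
E starts before F ends → F and E overlap.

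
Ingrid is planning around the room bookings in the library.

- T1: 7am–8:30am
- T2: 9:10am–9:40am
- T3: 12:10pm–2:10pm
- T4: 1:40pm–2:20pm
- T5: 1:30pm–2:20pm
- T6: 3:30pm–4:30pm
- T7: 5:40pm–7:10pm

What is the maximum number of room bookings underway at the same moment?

3

Sort all start/end points and keep a running count:
7am start T1 → 1
8:30am end T1 → 0
9:10am start T2 → 1
9:40am end T2 → 0
12:10pm start T3 → 1
1:30pm start T5 → 2
1:40pm start T4 → 3
2:10pm end T3 → 2
2:20pm end T4 → 1
2:20pm end T5 → 0
3:30pm start T6 → 1
4:30pm end T6 → 0
5:40pm start T7 → 1
7:10pm end T7 → 0
Peak is 3, at 1:40pm (T3, T4, T5).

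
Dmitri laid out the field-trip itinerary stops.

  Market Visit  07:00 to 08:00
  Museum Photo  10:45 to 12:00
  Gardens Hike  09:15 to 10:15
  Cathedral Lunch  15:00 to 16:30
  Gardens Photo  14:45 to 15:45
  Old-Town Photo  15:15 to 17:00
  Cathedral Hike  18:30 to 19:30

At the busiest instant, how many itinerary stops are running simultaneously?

Walk through starts and ends in time order (an end at T is processed before a start at T):
07:00 start Market Visit → 1
08:00 end Market Visit → 0
09:15 start Gardens Hike → 1
10:15 end Gardens Hike → 0
10:45 start Museum Photo → 1
12:00 end Museum Photo → 0
14:45 start Gardens Photo → 1
15:00 start Cathedral Lunch → 2
15:15 start Old-Town Photo → 3
15:45 end Gardens Photo → 2
16:30 end Cathedral Lunch → 1
17:00 end Old-Town Photo → 0
18:30 start Cathedral Hike → 1
19:30 end Cathedral Hike → 0
Peak is 3, at 15:15 (Cathedral Lunch, Gardens Photo, Old-Town Photo).

3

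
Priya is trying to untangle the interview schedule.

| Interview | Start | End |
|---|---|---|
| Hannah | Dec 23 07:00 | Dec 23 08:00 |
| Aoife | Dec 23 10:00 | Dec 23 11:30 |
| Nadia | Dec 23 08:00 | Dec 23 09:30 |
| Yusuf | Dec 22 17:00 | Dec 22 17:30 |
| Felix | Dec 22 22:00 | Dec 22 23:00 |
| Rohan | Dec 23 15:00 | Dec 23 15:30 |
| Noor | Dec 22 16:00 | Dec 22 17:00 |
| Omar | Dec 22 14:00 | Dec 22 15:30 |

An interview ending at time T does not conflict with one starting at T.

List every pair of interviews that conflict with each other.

Sorted by start: Omar, Noor, Yusuf, Felix, Hannah, Nadia, Aoife, Rohan.
Noor starts after Omar ends; Omar is clear from here.
Yusuf starts exactly when Noor ends (back-to-back, no overlap); Noor is clear from here.
Felix starts after Yusuf ends; Yusuf is clear from here.
Hannah starts after Felix ends; Felix is clear from here.
Nadia starts exactly when Hannah ends (back-to-back, no overlap); Hannah is clear from here.
Aoife starts after Nadia ends; Nadia is clear from here.
Rohan starts after Aoife ends.

none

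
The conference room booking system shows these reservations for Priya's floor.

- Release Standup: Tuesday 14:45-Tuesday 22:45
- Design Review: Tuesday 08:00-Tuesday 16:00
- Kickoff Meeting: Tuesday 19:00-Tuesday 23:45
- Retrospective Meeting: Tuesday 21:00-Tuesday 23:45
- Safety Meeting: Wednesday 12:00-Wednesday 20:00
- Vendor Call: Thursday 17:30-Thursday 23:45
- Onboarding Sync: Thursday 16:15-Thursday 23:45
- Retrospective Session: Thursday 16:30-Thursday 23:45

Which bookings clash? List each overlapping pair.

Sorted by start: Design Review, Release Standup, Kickoff Meeting, Retrospective Meeting, Safety Meeting, Onboarding Sync, Retrospective Session, Vendor Call.
Release Standup starts before Design Review ends → Design Review and Release Standup overlap.
Kickoff Meeting starts after Design Review ends, so nothing later overlaps Design Review either.
Kickoff Meeting starts before Release Standup ends → Release Standup and Kickoff Meeting overlap.
Retrospective Meeting starts before Release Standup ends → Release Standup and Retrospective Meeting overlap.
Safety Meeting starts after Release Standup ends, so nothing later overlaps Release Standup either.
Retrospective Meeting starts before Kickoff Meeting ends → Kickoff Meeting and Retrospective Meeting overlap.
Safety Meeting starts after Kickoff Meeting ends, so nothing later overlaps Kickoff Meeting either.
Safety Meeting starts after Retrospective Meeting ends, so nothing later overlaps Retrospective Meeting either.
Onboarding Sync starts after Safety Meeting ends, so nothing later overlaps Safety Meeting either.
Retrospective Session starts before Onboarding Sync ends → Onboarding Sync and Retrospective Session overlap.
Vendor Call starts before Onboarding Sync ends → Onboarding Sync and Vendor Call overlap.
Vendor Call starts before Retrospective Session ends → Retrospective Session and Vendor Call overlap.

Design Review & Release Standup, Kickoff Meeting & Release Standup, Kickoff Meeting & Retrospective Meeting, Onboarding Sync & Retrospective Session, Onboarding Sync & Vendor Call, Release Standup & Retrospective Meeting, Retrospective Session & Vendor Call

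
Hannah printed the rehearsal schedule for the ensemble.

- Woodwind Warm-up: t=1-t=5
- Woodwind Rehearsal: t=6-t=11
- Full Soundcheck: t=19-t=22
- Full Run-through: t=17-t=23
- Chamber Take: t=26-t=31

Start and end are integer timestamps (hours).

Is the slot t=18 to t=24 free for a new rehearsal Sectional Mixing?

Woodwind Warm-up: ends t=5 at or before Sectional Mixing starts t=18 → clear.
Woodwind Rehearsal: ends t=11 at or before Sectional Mixing starts t=18 → clear.
Full Run-through: starts t=17 before Sectional Mixing ends t=24, and ends t=23 after Sectional Mixing starts t=18 → overlap.
Full Soundcheck: starts t=19 before Sectional Mixing ends t=24, and ends t=22 after Sectional Mixing starts t=18 → overlap.
Chamber Take: starts t=26 at or after Sectional Mixing ends t=24 → clear.
Sectional Mixing overlaps Full Soundcheck, Full Run-through.

No — it overlaps Full Run-through, Full Soundcheck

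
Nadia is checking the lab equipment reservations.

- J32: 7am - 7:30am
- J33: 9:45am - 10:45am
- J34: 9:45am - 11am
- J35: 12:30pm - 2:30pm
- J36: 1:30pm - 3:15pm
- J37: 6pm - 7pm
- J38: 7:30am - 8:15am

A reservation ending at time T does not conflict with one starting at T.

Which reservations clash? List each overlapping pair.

J33 & J34, J35 & J36

Sorted by start: J32, J38, J33, J34, J35, J36, J37.
J38 starts exactly when J32 ends (back-to-back, no overlap) — done with J32.
J33 starts after J38 ends — done with J38.
J34 starts before J33 ends → J33 and J34 overlap.
J35 starts after J33 ends — done with J33.
J35 starts after J34 ends — done with J34.
J36 starts before J35 ends → J35 and J36 overlap.
J37 starts after J35 ends.
J37 starts after J36 ends.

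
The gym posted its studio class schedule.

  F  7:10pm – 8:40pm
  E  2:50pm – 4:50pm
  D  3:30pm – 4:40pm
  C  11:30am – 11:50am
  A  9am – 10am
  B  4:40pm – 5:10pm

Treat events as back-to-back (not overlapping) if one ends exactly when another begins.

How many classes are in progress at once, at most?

Walk through starts and ends in time order (an end at T is processed before a start at T):
9am start A → 1
10am end A → 0
11:30am start C → 1
11:50am end C → 0
2:50pm start E → 1
3:30pm start D → 2
4:40pm end D → 1
4:40pm start B → 2
4:50pm end E → 1
5:10pm end B → 0
7:10pm start F → 1
8:40pm end F → 0
Peak is 2, at 3:30pm (D, E).

2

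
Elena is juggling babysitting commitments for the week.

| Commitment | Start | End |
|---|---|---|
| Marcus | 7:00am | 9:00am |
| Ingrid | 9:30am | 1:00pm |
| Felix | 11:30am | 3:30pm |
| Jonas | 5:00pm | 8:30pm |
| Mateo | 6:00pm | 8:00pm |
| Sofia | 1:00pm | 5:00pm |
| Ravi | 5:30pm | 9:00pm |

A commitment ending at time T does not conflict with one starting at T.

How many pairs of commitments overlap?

5

Sorted by start: Marcus, Ingrid, Felix, Sofia, Jonas, Ravi, Mateo.
Ingrid starts after Marcus ends, so Marcus has no further overlaps.
Felix starts before Ingrid ends → Ingrid and Felix overlap.
Sofia starts exactly when Ingrid ends (back-to-back, no overlap), so Ingrid has no further overlaps.
Sofia starts before Felix ends → Felix and Sofia overlap.
Jonas starts after Felix ends, so Felix has no further overlaps.
Jonas starts exactly when Sofia ends (back-to-back, no overlap), so Sofia has no further overlaps.
Ravi starts before Jonas ends → Jonas and Ravi overlap.
Mateo starts before Jonas ends → Jonas and Mateo overlap.
Mateo starts before Ravi ends → Ravi and Mateo overlap.
Overlapping pairs: Felix & Ingrid, Felix & Sofia, Jonas & Mateo, Jonas & Ravi, Mateo & Ravi — 5 in total.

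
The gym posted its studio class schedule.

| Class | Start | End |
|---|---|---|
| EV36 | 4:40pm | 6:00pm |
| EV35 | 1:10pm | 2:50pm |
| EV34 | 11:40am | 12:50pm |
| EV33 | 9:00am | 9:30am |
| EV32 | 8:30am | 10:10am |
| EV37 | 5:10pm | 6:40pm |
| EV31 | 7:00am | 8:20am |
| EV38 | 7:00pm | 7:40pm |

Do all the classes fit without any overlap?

No

Sorted by start: EV31, EV32, EV33, EV34, EV35, EV36, EV37, EV38.
EV32 starts after EV31 ends, so nothing later overlaps EV31 either.
EV33 starts before EV32 ends → EV32 and EV33 overlap.
That's a conflict, so the schedule is not conflict-free.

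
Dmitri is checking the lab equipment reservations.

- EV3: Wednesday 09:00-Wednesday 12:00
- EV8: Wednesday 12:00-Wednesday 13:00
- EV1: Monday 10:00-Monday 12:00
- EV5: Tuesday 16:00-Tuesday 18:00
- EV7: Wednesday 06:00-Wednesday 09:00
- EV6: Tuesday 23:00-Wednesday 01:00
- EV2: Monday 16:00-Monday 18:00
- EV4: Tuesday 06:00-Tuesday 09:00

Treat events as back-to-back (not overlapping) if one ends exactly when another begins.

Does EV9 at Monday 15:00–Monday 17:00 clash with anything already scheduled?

Yes — it overlaps EV2

EV1: ends Monday 12:00 at or before EV9 starts Monday 15:00 → clear.
EV2: starts Monday 16:00 before EV9 ends Monday 17:00, and ends Monday 18:00 after EV9 starts Monday 15:00 → overlap.
EV4: starts Tuesday 06:00 at or after EV9 ends Monday 17:00 → clear.
EV5: starts Tuesday 16:00 at or after EV9 ends Monday 17:00 → clear.
EV6: starts Tuesday 23:00 at or after EV9 ends Monday 17:00 → clear.
EV7: starts Wednesday 06:00 at or after EV9 ends Monday 17:00 → clear.
EV3: starts Wednesday 09:00 at or after EV9 ends Monday 17:00 → clear.
EV8: starts Wednesday 12:00 at or after EV9 ends Monday 17:00 → clear.
EV9 overlaps EV2.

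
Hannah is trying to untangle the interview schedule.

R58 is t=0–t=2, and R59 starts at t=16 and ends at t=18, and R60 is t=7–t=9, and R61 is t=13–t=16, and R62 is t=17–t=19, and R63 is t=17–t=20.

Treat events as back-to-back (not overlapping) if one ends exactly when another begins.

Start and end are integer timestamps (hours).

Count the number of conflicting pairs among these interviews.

3

Sorted by start: R58, R60, R61, R59, R62, R63.
R60 starts after R58 ends, so nothing later overlaps R58 either.
R61 starts after R60 ends, so nothing later overlaps R60 either.
R59 starts exactly when R61 ends (back-to-back, no overlap), so nothing later overlaps R61 either.
R62 starts before R59 ends → R59 and R62 overlap.
R63 starts before R59 ends → R59 and R63 overlap.
R63 starts before R62 ends → R62 and R63 overlap.
Overlapping pairs: R59 & R62, R59 & R63, R62 & R63 — 3 in total.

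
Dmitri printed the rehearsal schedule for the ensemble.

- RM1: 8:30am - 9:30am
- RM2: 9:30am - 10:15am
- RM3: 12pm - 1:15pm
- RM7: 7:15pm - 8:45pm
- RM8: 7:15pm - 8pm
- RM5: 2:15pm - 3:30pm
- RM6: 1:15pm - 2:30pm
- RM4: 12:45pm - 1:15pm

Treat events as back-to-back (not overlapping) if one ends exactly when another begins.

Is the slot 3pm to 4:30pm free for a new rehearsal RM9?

RM1: ends 9:30am at or before RM9 starts 3pm → clear.
RM2: ends 10:15am at or before RM9 starts 3pm → clear.
RM3: ends 1:15pm at or before RM9 starts 3pm → clear.
RM4: ends 1:15pm at or before RM9 starts 3pm → clear.
RM6: ends 2:30pm at or before RM9 starts 3pm → clear.
RM5: starts 2:15pm before RM9 ends 4:30pm, and ends 3:30pm after RM9 starts 3pm → overlap.
RM7: starts 7:15pm at or after RM9 ends 4:30pm → clear.
RM8: starts 7:15pm at or after RM9 ends 4:30pm → clear.
RM9 overlaps RM5.

No — it overlaps RM5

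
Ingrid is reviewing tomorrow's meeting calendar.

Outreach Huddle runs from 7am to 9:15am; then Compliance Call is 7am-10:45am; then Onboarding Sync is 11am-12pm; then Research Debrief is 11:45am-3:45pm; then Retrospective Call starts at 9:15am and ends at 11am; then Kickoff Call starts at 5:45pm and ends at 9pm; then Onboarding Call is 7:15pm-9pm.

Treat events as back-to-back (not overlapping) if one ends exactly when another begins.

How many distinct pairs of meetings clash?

Sorted by start: Outreach Huddle, Compliance Call, Retrospective Call, Onboarding Sync, Research Debrief, Kickoff Call, Onboarding Call.
Compliance Call starts before Outreach Huddle ends → Outreach Huddle and Compliance Call overlap.
Retrospective Call starts exactly when Outreach Huddle ends (back-to-back, no overlap), so Outreach Huddle has no further overlaps.
Retrospective Call starts before Compliance Call ends → Compliance Call and Retrospective Call overlap.
Onboarding Sync starts after Compliance Call ends, so Compliance Call has no further overlaps.
Onboarding Sync starts exactly when Retrospective Call ends (back-to-back, no overlap), so Retrospective Call has no further overlaps.
Research Debrief starts before Onboarding Sync ends → Onboarding Sync and Research Debrief overlap.
Kickoff Call starts after Onboarding Sync ends, so Onboarding Sync has no further overlaps.
Kickoff Call starts after Research Debrief ends, so Research Debrief has no further overlaps.
Onboarding Call starts before Kickoff Call ends → Kickoff Call and Onboarding Call overlap.
Overlapping pairs: Compliance Call & Outreach Huddle, Compliance Call & Retrospective Call, Kickoff Call & Onboarding Call, Onboarding Sync & Research Debrief — 4 in total.

4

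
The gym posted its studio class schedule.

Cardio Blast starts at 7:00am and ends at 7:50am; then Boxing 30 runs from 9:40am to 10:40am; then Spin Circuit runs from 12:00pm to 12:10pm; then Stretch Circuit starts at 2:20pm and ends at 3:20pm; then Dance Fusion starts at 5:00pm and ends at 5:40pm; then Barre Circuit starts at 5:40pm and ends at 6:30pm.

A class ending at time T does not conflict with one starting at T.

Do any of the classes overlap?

Sorted by start: Cardio Blast, Boxing 30, Spin Circuit, Stretch Circuit, Dance Fusion, Barre Circuit.
Boxing 30 starts after Cardio Blast ends — done with Cardio Blast.
Spin Circuit starts after Boxing 30 ends — done with Boxing 30.
Stretch Circuit starts after Spin Circuit ends — done with Spin Circuit.
Dance Fusion starts after Stretch Circuit ends — done with Stretch Circuit.
Barre Circuit starts exactly when Dance Fusion ends (back-to-back, no overlap).
Every pair is clear; the schedule has no overlaps.

No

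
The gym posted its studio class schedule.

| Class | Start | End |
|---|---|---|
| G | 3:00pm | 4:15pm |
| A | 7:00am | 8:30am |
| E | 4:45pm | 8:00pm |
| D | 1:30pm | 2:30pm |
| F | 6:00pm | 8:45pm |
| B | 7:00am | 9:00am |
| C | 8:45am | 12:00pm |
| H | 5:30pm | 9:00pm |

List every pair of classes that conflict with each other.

A & B, B & C, E & F, E & H, F & H

Sorted by start: A, B, C, D, G, E, H, F.
B starts before A ends → A and B overlap.
C starts after A ends; A is clear from here.
C starts before B ends → B and C overlap.
D starts after B ends; B is clear from here.
D starts after C ends; C is clear from here.
G starts after D ends; D is clear from here.
E starts after G ends; G is clear from here.
H starts before E ends → E and H overlap.
F starts before E ends → E and F overlap.
F starts before H ends → H and F overlap.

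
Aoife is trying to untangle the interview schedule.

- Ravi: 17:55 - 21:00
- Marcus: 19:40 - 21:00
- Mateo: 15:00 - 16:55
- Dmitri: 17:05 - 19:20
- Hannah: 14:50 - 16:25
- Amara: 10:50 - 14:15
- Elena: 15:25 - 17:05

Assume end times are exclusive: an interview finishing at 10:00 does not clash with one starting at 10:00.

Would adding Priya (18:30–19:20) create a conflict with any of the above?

Amara: ends 14:15 at or before Priya starts 18:30 → clear.
Hannah: ends 16:25 at or before Priya starts 18:30 → clear.
Mateo: ends 16:55 at or before Priya starts 18:30 → clear.
Elena: ends 17:05 at or before Priya starts 18:30 → clear.
Dmitri: starts 17:05 before Priya ends 19:20, and ends 19:20 after Priya starts 18:30 → overlap.
Ravi: starts 17:55 before Priya ends 19:20, and ends 21:00 after Priya starts 18:30 → overlap.
Marcus: starts 19:40 at or after Priya ends 19:20 → clear.
Priya overlaps Dmitri, Ravi.

Yes — it overlaps Dmitri, Ravi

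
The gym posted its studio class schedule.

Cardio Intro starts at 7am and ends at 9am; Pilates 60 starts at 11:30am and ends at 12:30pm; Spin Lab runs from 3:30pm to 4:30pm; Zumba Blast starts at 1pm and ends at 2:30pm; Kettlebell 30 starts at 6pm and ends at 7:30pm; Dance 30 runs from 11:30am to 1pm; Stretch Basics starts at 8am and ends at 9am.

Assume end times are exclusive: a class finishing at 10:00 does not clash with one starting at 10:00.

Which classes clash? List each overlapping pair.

Cardio Intro & Stretch Basics, Dance 30 & Pilates 60

Sorted by start: Cardio Intro, Stretch Basics, Dance 30, Pilates 60, Zumba Blast, Spin Lab, Kettlebell 30.
Stretch Basics starts before Cardio Intro ends → Cardio Intro and Stretch Basics overlap.
Dance 30 starts after Cardio Intro ends; Cardio Intro is clear from here.
Dance 30 starts after Stretch Basics ends; Stretch Basics is clear from here.
Pilates 60 starts before Dance 30 ends → Dance 30 and Pilates 60 overlap.
Zumba Blast starts exactly when Dance 30 ends (back-to-back, no overlap); Dance 30 is clear from here.
Zumba Blast starts after Pilates 60 ends; Pilates 60 is clear from here.
Spin Lab starts after Zumba Blast ends; Zumba Blast is clear from here.
Kettlebell 30 starts after Spin Lab ends.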